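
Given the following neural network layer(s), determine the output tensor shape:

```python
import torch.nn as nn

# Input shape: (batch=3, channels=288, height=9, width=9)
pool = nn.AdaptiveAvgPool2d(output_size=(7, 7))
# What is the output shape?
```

Input: (3, 288, 9, 9) -> Output: (3, 288, 7, 7)

Answer: (3, 288, 7, 7)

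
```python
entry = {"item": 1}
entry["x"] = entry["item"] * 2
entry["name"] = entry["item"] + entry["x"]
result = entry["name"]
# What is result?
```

Trace:
`entry = {"item": 1}` → entry = {'item': 1}
`entry["x"] = entry["item"] * 2` → entry = {'item': 1, 'x': 2}
`entry["name"] = entry["item"] + entry["x"]` → entry = {'item': 1, 'x': 2, 'name': 3}
`result = entry["name"]` → result = 3
So result = 3

Answer: 3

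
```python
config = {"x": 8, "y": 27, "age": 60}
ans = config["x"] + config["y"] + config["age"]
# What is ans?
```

Trace:
`config = {"x": 8, "y": 27, "age": 60}` → config = {'x': 8, 'y': 27, 'age': 60}
`ans = config["x"] + config["y"] + config["age"]` → ans = 95
So ans = 95

Answer: 95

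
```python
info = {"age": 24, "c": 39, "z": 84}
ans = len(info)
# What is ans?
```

Trace:
`info = {"age": 24, "c": 39, "z": 84}` → info = {'age': 24, 'c': 39, 'z': 84}
`ans = len(info)` → ans = 3
So ans = 3

Answer: 3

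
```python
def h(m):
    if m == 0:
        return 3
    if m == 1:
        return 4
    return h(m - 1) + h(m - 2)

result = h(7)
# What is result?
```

Build up from base cases: h(0)=3, h(1)=4, h(2)=7, h(3)=11, h(4)=18, h(5)=29, h(6)=47, ..., h(7)=76

Answer: 76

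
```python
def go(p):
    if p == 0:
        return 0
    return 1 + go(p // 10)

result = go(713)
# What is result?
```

Count of digits of 713: 3

Answer: 3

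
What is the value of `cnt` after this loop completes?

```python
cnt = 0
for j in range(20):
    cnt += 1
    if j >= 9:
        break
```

Loop breaks when j reaches 9, cnt is 10
`cnt` takes the values: 0 → 1 → 2 → 3 → 4 → 5 → 6 → 7 → 8 → 9 → 10

Answer: 10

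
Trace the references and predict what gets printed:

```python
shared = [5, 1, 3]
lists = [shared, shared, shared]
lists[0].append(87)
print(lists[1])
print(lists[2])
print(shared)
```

Key concept: list of same reference.
Step by step:
`shared = [5, 1, 3]` → shared = [5, 1, 3]
`lists = [shared, shared, shared]` → lists = [[5, 1, 3], [5, 1, 3], [5, 1, 3]]
`lists[0].append(87)` → shared = [5, 1, 3, 87]; lists = [[5, 1, 3, 87], [5, 1, 3, 87], [5, 1, 3, 87]]
`print(lists[1])` → prints [5, 1, 3, 87]
`print(lists[2])` → prints [5, 1, 3, 87]
`print(shared)` → prints [5, 1, 3, 87]

Answer:
[5, 1, 3, 87]
[5, 1, 3, 87]
[5, 1, 3, 87]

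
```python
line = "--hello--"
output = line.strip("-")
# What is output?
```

Trace:
`line = "--hello--"` → line = '--hello--'
`output = line.strip("-")` → output = 'hello'
So output = 'hello'

Answer: 'hello'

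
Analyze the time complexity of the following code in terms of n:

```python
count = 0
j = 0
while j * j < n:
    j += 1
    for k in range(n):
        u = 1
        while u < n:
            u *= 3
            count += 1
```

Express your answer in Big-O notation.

Each loop level contributes: √n × n × log n. Multiplying the contributions gives O(n√n log n).

Answer: O(n√n log n)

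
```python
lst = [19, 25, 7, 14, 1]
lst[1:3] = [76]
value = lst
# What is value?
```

Trace:
`lst = [19, 25, 7, 14, 1]` → lst = [19, 25, 7, 14, 1]
`lst[1:3] = [76]` → lst = [19, 76, 14, 1]
`value = lst` → value = [19, 76, 14, 1]
So value = [19, 76, 14, 1]

Answer: [19, 76, 14, 1]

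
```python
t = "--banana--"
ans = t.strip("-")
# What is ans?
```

Trace:
`t = "--banana--"` → t = '--banana--'
`ans = t.strip("-")` → ans = 'banana'
So ans = 'banana'

Answer: 'banana'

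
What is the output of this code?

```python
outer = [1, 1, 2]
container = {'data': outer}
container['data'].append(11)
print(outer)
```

Key concept: dict holds reference to list.
Step by step:
`outer = [1, 1, 2]` → outer = [1, 1, 2]
`container = {'data': outer}` → container = {'data': [1, 1, 2]}
`container['data'].append(11)` → outer = [1, 1, 2, 11]; container = {'data': [1, 1, 2, 11]}
`print(outer)` → prints [1, 1, 2, 11]

Answer: [1, 1, 2, 11]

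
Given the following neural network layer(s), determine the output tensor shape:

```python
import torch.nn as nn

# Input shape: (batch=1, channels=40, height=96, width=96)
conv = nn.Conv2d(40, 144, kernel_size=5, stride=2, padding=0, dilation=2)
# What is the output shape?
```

Input: (1, 40, 96, 96) -> Output: (1, 144, 44, 44)

Answer: (1, 144, 44, 44)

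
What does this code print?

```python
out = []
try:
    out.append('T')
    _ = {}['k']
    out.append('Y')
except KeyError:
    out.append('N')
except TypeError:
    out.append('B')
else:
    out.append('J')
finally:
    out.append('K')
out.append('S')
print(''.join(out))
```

Execution trace: 'T' (try body) → 'N' (except KeyError) → 'K' (finally) → 'S' (after the try/except). Output: TNKS

Answer: TNKS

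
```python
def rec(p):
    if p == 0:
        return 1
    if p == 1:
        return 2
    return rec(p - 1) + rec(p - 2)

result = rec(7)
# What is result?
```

Build up from base cases: rec(0)=1, rec(1)=2, rec(2)=3, rec(3)=5, rec(4)=8, rec(5)=13, rec(6)=21, ..., rec(7)=34

Answer: 34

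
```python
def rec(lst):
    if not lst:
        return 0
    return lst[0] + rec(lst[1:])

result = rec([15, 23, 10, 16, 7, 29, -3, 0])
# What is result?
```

15 + 23 + 10 + 16 + 7 + 29 + (-3) + 0 + 0 = 97

Answer: 97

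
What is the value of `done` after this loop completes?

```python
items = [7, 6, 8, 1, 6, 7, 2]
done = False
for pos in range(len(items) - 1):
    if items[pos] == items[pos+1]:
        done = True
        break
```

Check consecutive duplicates in [7, 6, 8, 1, 6, 7, 2]
`done` takes the values: False

Answer: False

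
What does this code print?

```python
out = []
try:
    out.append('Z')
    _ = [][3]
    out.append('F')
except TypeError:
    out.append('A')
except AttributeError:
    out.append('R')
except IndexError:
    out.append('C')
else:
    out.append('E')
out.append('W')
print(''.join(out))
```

Execution trace: 'Z' (try body) → 'C' (except IndexError) → 'W' (after the try/except). Output: ZCW

Answer: ZCW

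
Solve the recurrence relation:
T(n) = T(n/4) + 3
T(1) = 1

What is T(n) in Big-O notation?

Each step divides n by 4 and adds 3. After log_4(n) steps we reach T(1)=1. So T(n) = 3·log_4(n) + 1 = O(log n).

Answer: O(log n)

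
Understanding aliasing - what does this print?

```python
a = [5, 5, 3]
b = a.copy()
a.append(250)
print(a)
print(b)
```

Key concept: list.copy() creates independent copy.
Step by step:
`a = [5, 5, 3]` → a = [5, 5, 3]
`b = a.copy()` → b = [5, 5, 3]
`a.append(250)` → a = [5, 5, 3, 250]
`print(a)` → prints [5, 5, 3, 250]
`print(b)` → prints [5, 5, 3]

Answer:
[5, 5, 3, 250]
[5, 5, 3]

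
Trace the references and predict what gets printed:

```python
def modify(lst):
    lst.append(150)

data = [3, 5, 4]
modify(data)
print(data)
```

Key concept: function modifies passed list.
Step by step:
`data = [3, 5, 4]` → data = [3, 5, 4]
`modify(data)` → data = [3, 5, 4, 150]
`print(data)` → prints [3, 5, 4, 150]

Answer: [3, 5, 4, 150]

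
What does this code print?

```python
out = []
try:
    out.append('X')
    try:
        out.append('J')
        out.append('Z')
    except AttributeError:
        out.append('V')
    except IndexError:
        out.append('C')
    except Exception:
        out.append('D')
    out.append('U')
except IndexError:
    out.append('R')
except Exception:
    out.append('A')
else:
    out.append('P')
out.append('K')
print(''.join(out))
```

Execution trace: 'X' (try body) → 'J' (inner try body) → 'Z' (inner try body, no exception) → 'U' (try body, no exception) → 'P' (else) → 'K' (after the try/except). Output: XJZUPK

Answer: XJZUPK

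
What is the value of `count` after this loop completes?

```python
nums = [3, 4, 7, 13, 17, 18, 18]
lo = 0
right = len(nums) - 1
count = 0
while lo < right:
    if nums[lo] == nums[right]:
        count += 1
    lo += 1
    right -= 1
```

Count matching pairs from ends
`count` takes the values: 0

Answer: 0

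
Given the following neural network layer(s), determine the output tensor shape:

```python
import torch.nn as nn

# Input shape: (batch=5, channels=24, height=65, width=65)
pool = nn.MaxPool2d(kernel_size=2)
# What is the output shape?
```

Input: (5, 24, 65, 65) -> Output: (5, 24, 32, 32)

Answer: (5, 24, 32, 32)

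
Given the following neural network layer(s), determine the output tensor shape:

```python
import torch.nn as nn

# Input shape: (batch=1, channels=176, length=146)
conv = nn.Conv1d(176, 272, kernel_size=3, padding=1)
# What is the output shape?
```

Input: (1, 176, 146) -> Output: (1, 272, 146)

Answer: (1, 272, 146)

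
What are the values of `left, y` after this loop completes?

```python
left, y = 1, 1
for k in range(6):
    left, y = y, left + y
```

Fibonacci: after 6 iterations
`left, y` takes the values: (1, 1) → (1, 2) → (2, 3) → (3, 5) → (5, 8) → (8, 13) → (13, 21)

Answer: 13, 21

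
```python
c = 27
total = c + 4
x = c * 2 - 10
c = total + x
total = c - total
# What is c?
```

Trace:
`c = 27` → c = 27
`total = c + 4` → total = 31
`x = c * 2 - 10` → x = 44
`c = total + x` → c = 75
`total = c - total` → total = 44
So c = 75

Answer: 75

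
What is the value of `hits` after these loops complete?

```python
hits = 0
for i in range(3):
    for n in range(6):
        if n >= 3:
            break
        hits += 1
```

Inner breaks at 3, outer runs 3 times
`hits` takes the values: 0 → 1 → 2 → 3 → 4 → 5 → 6 → 7 → 8 → 9

Answer: 9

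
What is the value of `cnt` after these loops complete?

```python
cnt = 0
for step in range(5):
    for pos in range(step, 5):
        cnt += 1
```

Upper triangle: 5 + 4 + ... + 1
`cnt` takes the values: 0 → 1 → 2 → 3 → 4 → 5 → 6 → 7 → 8 → 9 → 10 → 11 → 12 → 13 → 14 → 15

Answer: 15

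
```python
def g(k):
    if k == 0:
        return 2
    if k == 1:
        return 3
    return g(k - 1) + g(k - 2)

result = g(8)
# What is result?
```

Build up from base cases: g(0)=2, g(1)=3, g(2)=5, g(3)=8, g(4)=13, g(5)=21, g(6)=34, ..., g(8)=89

Answer: 89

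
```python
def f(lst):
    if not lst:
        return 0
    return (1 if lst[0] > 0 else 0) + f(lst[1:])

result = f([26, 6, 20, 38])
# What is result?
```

Count of positive elements in [26, 6, 20, 38] = 4

Answer: 4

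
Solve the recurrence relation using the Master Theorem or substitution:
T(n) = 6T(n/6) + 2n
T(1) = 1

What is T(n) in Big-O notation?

By Master Theorem: a=6, b=6, f(n)=2n. Since log_6(6) = 1 and f(n) = Θ(n^1), Case 2 applies. T(n) = O(n log n).

Answer: O(n log n)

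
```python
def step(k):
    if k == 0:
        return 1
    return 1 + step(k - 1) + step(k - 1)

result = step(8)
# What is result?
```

step(k) = 1 + 2·step(k-1), step(0)=1. Closed form: (1+1)·2^8 - 1 = 511.

Answer: 511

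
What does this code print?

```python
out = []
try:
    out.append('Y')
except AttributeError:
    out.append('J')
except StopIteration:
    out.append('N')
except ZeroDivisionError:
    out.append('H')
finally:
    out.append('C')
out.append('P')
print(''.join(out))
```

Execution trace: 'Y' (try body, no exception) → 'C' (finally) → 'P' (after the try/except). Output: YCP

Answer: YCP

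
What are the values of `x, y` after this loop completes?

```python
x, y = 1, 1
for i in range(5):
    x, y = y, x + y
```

Fibonacci: after 5 iterations
`x, y` takes the values: (1, 1) → (1, 2) → (2, 3) → (3, 5) → (5, 8) → (8, 13)

Answer: 8, 13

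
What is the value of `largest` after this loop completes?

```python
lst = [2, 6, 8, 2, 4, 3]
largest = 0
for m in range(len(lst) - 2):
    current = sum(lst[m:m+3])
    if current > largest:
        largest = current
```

Max sum of 3-element window in [2, 6, 8, 2, 4, 3]
`largest` takes the values: 0 → 16

Answer: 16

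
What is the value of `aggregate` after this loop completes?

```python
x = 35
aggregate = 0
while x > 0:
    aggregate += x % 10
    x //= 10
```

Sum digits of 35
`aggregate` takes the values: 0 → 5 → 8

Answer: 8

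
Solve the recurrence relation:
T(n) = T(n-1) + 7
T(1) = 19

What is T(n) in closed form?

Unrolling: T(n) = T(1) + 7·(n-1) = 19 + 7(n-1) = 7n + 12.

Answer: T(n) = 7n + 12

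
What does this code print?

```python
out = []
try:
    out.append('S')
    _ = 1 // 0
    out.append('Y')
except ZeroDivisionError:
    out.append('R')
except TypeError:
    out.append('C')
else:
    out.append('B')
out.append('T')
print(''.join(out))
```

Execution trace: 'S' (try body) → 'R' (except ZeroDivisionError) → 'T' (after the try/except). Output: SRT

Answer: SRT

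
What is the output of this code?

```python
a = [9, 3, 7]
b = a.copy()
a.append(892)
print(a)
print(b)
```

Key concept: list.copy() creates independent copy.
Step by step:
`a = [9, 3, 7]` → a = [9, 3, 7]
`b = a.copy()` → b = [9, 3, 7]
`a.append(892)` → a = [9, 3, 7, 892]
`print(a)` → prints [9, 3, 7, 892]
`print(b)` → prints [9, 3, 7]

Answer:
[9, 3, 7, 892]
[9, 3, 7]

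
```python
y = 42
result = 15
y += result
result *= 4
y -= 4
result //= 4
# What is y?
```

Trace:
`y = 42` → y = 42
`result = 15` → result = 15
`y += result` → y = 57
`result *= 4` → result = 60
`y -= 4` → y = 53
`result //= 4` → result = 15
So y = 53

Answer: 53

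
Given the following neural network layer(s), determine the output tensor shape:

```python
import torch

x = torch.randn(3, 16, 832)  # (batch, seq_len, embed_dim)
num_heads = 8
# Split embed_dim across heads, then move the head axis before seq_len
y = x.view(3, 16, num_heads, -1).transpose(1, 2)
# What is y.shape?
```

Input: (3, 16, 832) -> head_dim = 832 // 8 = 104; after view: (3, 16, 8, 104) -> after transpose(1, 2): (3, 8, 16, 104) -> Output: (3, 8, 16, 104)

Answer: (3, 8, 16, 104)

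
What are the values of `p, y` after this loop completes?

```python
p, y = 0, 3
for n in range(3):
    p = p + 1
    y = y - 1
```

p goes 0→3, y goes 3→0
`p, y` takes the values: (0, 3) → (1, 3) → (1, 2) → (2, 2) → (2, 1) → (3, 1) → (3, 0)

Answer: 3, 0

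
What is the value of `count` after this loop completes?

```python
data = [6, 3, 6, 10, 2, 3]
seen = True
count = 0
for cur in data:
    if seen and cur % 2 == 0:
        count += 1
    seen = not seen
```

Count even values at even positions
`count` takes the values: 0 → 1 → 2 → 3

Answer: 3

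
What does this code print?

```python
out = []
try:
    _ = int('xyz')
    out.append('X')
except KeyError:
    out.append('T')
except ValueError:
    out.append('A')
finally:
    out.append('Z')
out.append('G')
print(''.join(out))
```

Execution trace: 'A' (except ValueError) → 'Z' (finally) → 'G' (after the try/except). Output: AZG

Answer: AZG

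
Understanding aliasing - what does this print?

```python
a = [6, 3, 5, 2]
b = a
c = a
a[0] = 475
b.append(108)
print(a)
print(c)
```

Key concept: multiple aliases.
Step by step:
`a = [6, 3, 5, 2]` → a = [6, 3, 5, 2]
`b = a` → b = [6, 3, 5, 2] (same object as a)
`c = a` → c = [6, 3, 5, 2] (same object as a, b)
`a[0] = 475` → a = [475, 3, 5, 2] (same object as b, c); b = [475, 3, 5, 2] (same object as a, c); c = [475, 3, 5, 2] (same object as a, b)
`b.append(108)` → a = [475, 3, 5, 2, 108] (same object as b, c); b = [475, 3, 5, 2, 108] (same object as a, c); c = [475, 3, 5, 2, 108] (same object as a, b)
`print(a)` → prints [475, 3, 5, 2, 108]
`print(c)` → prints [475, 3, 5, 2, 108]

Answer:
[475, 3, 5, 2, 108]
[475, 3, 5, 2, 108]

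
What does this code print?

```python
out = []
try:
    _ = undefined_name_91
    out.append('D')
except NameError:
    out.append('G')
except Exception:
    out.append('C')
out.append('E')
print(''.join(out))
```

Execution trace: 'G' (except NameError) → 'E' (after the try/except). Output: GE

Answer: GE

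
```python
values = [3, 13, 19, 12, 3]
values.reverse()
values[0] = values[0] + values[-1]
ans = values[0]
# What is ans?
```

Trace:
`values = [3, 13, 19, 12, 3]` → values = [3, 13, 19, 12, 3]
`values.reverse()` → values = [3, 12, 19, 13, 3]
`values[0] = values[0] + values[-1]` → values = [6, 12, 19, 13, 3]
`ans = values[0]` → ans = 6
So ans = 6

Answer: 6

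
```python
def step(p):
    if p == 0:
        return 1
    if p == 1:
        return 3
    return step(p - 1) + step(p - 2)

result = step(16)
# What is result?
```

Build up from base cases: step(0)=1, step(1)=3, step(2)=4, step(3)=7, step(4)=11, step(5)=18, step(6)=29, ..., step(16)=3571

Answer: 3571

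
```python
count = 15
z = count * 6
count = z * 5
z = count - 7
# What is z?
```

Trace:
`count = 15` → count = 15
`z = count * 6` → z = 90
`count = z * 5` → count = 450
`z = count - 7` → z = 443
So z = 443

Answer: 443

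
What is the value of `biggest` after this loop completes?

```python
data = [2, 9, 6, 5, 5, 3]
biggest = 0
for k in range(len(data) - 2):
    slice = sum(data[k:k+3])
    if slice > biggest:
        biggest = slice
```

Max sum of 3-element window in [2, 9, 6, 5, 5, 3]
`biggest` takes the values: 0 → 17 → 20

Answer: 20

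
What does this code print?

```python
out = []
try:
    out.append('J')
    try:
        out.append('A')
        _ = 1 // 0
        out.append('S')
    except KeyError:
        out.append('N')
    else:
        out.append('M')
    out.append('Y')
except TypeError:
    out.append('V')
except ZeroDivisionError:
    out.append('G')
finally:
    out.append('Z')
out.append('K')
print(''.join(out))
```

Execution trace: 'J' (try body) → 'A' (inner try body) → 'G' (except ZeroDivisionError) → 'Z' (finally) → 'K' (after the try/except). Output: JAGZK

Answer: JAGZK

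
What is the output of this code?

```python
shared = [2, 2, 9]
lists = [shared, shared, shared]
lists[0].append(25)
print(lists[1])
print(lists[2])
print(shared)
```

Key concept: list of same reference.
Step by step:
`shared = [2, 2, 9]` → shared = [2, 2, 9]
`lists = [shared, shared, shared]` → lists = [[2, 2, 9], [2, 2, 9], [2, 2, 9]]
`lists[0].append(25)` → shared = [2, 2, 9, 25]; lists = [[2, 2, 9, 25], [2, 2, 9, 25], [2, 2, 9, 25]]
`print(lists[1])` → prints [2, 2, 9, 25]
`print(lists[2])` → prints [2, 2, 9, 25]
`print(shared)` → prints [2, 2, 9, 25]

Answer:
[2, 2, 9, 25]
[2, 2, 9, 25]
[2, 2, 9, 25]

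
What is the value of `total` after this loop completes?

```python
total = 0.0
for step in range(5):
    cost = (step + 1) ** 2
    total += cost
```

Sum of squared losses 1² + 2² + ... + 5²
`total` takes the values: 0.0 → 1.0 → 5.0 → 14.0 → 30.0 → 55.0

Answer: 55.0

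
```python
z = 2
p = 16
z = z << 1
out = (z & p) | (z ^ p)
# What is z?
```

Trace:
`z = 2` → z = 2
`p = 16` → p = 16
`z = z << 1` → z = 4
`out = (z & p) | (z ^ p)` → out = 20
So z = 4

Answer: 4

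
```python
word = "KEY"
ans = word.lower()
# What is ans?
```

Trace:
`word = "KEY"` → word = 'KEY'
`ans = word.lower()` → ans = 'key'
So ans = 'key'

Answer: 'key'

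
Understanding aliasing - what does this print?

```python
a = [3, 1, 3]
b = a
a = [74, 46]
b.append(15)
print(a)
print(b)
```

Key concept: rebinding vs mutation: a is rebound to a new list, b still points at the original.
Step by step:
`a = [3, 1, 3]` → a = [3, 1, 3]
`b = a` → b = [3, 1, 3] (same object as a)
`a = [74, 46]` → a = [74, 46]
`b.append(15)` → b = [3, 1, 3, 15]
`print(a)` → prints [74, 46]
`print(b)` → prints [3, 1, 3, 15]

Answer:
[74, 46]
[3, 1, 3, 15]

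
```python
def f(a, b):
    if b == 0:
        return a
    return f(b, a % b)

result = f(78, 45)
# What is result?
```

f(78, 45) -> f(45, 33) -> f(33, 12) -> f(12, 9) -> f(9, 3) -> f(3, 0) -> 3

Answer: 3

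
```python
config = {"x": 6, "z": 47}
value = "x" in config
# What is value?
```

Trace:
`config = {"x": 6, "z": 47}` → config = {'x': 6, 'z': 47}
`value = "x" in config` → value = True
So value = True

Answer: True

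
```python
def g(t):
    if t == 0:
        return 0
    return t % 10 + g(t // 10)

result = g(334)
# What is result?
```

Sum of digits of 334: 4 + 3 + 3 = 10

Answer: 10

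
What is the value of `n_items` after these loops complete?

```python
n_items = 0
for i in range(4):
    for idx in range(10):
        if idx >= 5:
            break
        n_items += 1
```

Inner breaks at 5, outer runs 4 times
`n_items` takes the values: 0 → 1 → 2 → 3 → 4 → 5 → 6 → 7 → 8 → 9 → 10 → 11 → 12 → 13 → 14 → 15 → 16 → 17 → 18 → 19 → 20

Answer: 20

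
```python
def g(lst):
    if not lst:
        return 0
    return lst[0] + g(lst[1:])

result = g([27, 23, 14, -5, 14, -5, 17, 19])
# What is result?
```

27 + 23 + 14 + (-5) + 14 + (-5) + 17 + 19 + 0 = 104

Answer: 104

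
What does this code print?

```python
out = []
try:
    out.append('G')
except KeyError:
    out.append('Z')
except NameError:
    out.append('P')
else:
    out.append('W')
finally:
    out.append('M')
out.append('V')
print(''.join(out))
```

Execution trace: 'G' (try body, no exception) → 'W' (else) → 'M' (finally) → 'V' (after the try/except). Output: GWMV

Answer: GWMV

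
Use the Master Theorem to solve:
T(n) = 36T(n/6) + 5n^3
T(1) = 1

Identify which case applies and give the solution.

a=36, b=6, f(n)=5n^3. log_6(36) = 2. Since c=3 > 2 and the regularity condition holds (36(n/6)^3 = (36/6^3)n^3 with 36/6^3 < 1), Case 3 applies: T(n) = Θ(f(n)) = O(n^3).

Answer: O(n^3) - Case 3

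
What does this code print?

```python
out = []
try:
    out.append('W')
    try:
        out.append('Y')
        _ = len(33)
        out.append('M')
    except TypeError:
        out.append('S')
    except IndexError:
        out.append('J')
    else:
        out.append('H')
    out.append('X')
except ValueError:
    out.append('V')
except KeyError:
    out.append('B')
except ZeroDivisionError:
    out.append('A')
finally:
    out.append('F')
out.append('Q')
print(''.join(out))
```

Execution trace: 'W' (try body) → 'Y' (inner try body) → 'S' (inner except TypeError) → 'X' (try body, no exception) → 'F' (finally) → 'Q' (after the try/except). Output: WYSXFQ

Answer: WYSXFQ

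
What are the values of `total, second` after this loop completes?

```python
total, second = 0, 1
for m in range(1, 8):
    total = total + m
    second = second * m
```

Sum and factorial of 1 to 7
`total, second` takes the values: (0, 1) → (1, 1) → (3, 1) → (3, 2) → (6, 2) → (6, 6) → (10, 6) → (10, 24) → (15, 24) → (15, 120) → (21, 120) → (21, 720) → (28, 720) → (28, 5040)

Answer: 28, 5040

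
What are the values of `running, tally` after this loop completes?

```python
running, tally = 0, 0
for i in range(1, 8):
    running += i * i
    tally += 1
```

Sum of squares and count
`running, tally` takes the values: (0, 0) → (1, 0) → (1, 1) → (5, 1) → (5, 2) → (14, 2) → (14, 3) → (30, 3) → (30, 4) → (55, 4) → (55, 5) → (91, 5) → (91, 6) → (140, 6) → (140, 7)

Answer: 140, 7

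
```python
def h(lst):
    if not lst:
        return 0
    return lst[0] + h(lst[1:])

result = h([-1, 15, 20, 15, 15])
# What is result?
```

(-1) + 15 + 20 + 15 + 15 + 0 = 64

Answer: 64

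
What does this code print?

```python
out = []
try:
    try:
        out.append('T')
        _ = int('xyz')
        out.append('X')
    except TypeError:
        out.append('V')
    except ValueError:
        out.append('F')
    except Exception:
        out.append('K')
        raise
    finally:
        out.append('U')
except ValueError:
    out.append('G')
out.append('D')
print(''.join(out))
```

Execution trace: 'T' (try body) → 'F' (except ValueError) → 'U' (finally) → 'D' (after the try/except). Output: TFUD

Answer: TFUD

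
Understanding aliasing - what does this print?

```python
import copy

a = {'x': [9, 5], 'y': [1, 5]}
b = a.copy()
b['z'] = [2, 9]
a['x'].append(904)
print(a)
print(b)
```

Key concept: shallow copy of dict with mutable values.
Step by step:
`a = {'x': [9, 5], 'y': [1, 5]}` → a = {'x': [9, 5], 'y': [1, 5]}
`b = a.copy()` → b = {'x': [9, 5], 'y': [1, 5]}
`b['z'] = [2, 9]` → b = {'x': [9, 5], 'y': [1, 5], 'z': [2, 9]}
`a['x'].append(904)` → a = {'x': [9, 5, 904], 'y': [1, 5]}; b = {'x': [9, 5, 904], 'y': [1, 5], 'z': [2, 9]}
`print(a)` → prints {'x': [9, 5, 904], 'y': [1, 5]}
`print(b)` → prints {'x': [9, 5, 904], 'y': [1, 5], 'z': [2, 9]}

Answer:
{'x': [9, 5, 904], 'y': [1, 5]}
{'x': [9, 5, 904], 'y': [1, 5], 'z': [2, 9]}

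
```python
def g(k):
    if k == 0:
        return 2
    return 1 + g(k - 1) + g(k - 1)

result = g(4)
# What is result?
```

g(k) = 1 + 2·g(k-1), g(0)=2. Closed form: (2+1)·2^4 - 1 = 47.

Answer: 47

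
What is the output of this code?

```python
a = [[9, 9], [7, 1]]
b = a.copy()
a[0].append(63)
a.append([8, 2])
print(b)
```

Key concept: shallow copy with nested lists.
Step by step:
`a = [[9, 9], [7, 1]]` → a = [[9, 9], [7, 1]]
`b = a.copy()` → b = [[9, 9], [7, 1]]
`a[0].append(63)` → a = [[9, 9, 63], [7, 1]]; b = [[9, 9, 63], [7, 1]]
`a.append([8, 2])` → a = [[9, 9, 63], [7, 1], [8, 2]]
`print(b)` → prints [[9, 9, 63], [7, 1]]

Answer: [[9, 9, 63], [7, 1]]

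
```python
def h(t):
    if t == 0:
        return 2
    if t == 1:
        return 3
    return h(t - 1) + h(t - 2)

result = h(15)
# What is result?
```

Build up from base cases: h(0)=2, h(1)=3, h(2)=5, h(3)=8, h(4)=13, h(5)=21, h(6)=34, ..., h(15)=2584

Answer: 2584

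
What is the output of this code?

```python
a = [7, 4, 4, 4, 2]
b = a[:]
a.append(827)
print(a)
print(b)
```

Key concept: slice [:] creates copy.
Step by step:
`a = [7, 4, 4, 4, 2]` → a = [7, 4, 4, 4, 2]
`b = a[:]` → b = [7, 4, 4, 4, 2]
`a.append(827)` → a = [7, 4, 4, 4, 2, 827]
`print(a)` → prints [7, 4, 4, 4, 2, 827]
`print(b)` → prints [7, 4, 4, 4, 2]

Answer:
[7, 4, 4, 4, 2, 827]
[7, 4, 4, 4, 2]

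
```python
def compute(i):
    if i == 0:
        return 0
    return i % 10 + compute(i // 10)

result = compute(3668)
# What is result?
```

Sum of digits of 3668: 8 + 6 + 6 + 3 = 23

Answer: 23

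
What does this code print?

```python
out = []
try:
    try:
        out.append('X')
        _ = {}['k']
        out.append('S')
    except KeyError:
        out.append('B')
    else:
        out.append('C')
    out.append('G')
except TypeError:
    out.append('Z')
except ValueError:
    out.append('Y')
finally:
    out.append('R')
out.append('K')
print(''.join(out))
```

Execution trace: 'X' (inner try body) → 'B' (inner except KeyError) → 'G' (try body, no exception) → 'R' (finally) → 'K' (after the try/except). Output: XBGRK

Answer: XBGRK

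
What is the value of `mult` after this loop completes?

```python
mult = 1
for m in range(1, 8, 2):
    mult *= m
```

Product of 1, 3, 5, ... up to 7
`mult` takes the values: 1 → 3 → 15 → 105

Answer: 105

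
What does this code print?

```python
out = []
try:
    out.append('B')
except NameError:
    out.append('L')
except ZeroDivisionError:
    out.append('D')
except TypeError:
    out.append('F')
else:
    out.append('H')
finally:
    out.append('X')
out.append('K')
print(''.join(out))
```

Execution trace: 'B' (try body, no exception) → 'H' (else) → 'X' (finally) → 'K' (after the try/except). Output: BHXK

Answer: BHXK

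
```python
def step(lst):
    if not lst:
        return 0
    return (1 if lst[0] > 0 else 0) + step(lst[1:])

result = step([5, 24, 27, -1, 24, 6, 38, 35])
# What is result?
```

Count of positive elements in [5, 24, 27, -1, 24, 6, 38, 35] = 7

Answer: 7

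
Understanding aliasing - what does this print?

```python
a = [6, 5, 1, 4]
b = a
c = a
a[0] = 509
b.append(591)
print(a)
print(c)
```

Key concept: multiple aliases.
Step by step:
`a = [6, 5, 1, 4]` → a = [6, 5, 1, 4]
`b = a` → b = [6, 5, 1, 4] (same object as a)
`c = a` → c = [6, 5, 1, 4] (same object as a, b)
`a[0] = 509` → a = [509, 5, 1, 4] (same object as b, c); b = [509, 5, 1, 4] (same object as a, c); c = [509, 5, 1, 4] (same object as a, b)
`b.append(591)` → a = [509, 5, 1, 4, 591] (same object as b, c); b = [509, 5, 1, 4, 591] (same object as a, c); c = [509, 5, 1, 4, 591] (same object as a, b)
`print(a)` → prints [509, 5, 1, 4, 591]
`print(c)` → prints [509, 5, 1, 4, 591]

Answer:
[509, 5, 1, 4, 591]
[509, 5, 1, 4, 591]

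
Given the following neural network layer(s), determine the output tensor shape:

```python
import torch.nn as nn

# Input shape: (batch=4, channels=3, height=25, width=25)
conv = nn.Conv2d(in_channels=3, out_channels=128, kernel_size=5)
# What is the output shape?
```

Input: (4, 3, 25, 25) -> Output: (4, 128, 21, 21)

Answer: (4, 128, 21, 21)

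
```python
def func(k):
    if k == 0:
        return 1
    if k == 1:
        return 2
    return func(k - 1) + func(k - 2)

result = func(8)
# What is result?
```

Build up from base cases: func(0)=1, func(1)=2, func(2)=3, func(3)=5, func(4)=8, func(5)=13, func(6)=21, ..., func(8)=55

Answer: 55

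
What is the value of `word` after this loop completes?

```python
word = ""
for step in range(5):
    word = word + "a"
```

Repeat 'a' 5 times
`word` takes the values: "" → "a" → "aa" → "aaa" → "aaaa" → "aaaaa"

Answer: "aaaaa"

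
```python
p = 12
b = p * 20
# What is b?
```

Trace:
`p = 12` → p = 12
`b = p * 20` → b = 240
So b = 240

Answer: 240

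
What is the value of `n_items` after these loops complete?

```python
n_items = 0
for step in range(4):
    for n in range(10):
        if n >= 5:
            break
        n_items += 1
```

Inner breaks at 5, outer runs 4 times
`n_items` takes the values: 0 → 1 → 2 → 3 → 4 → 5 → 6 → 7 → 8 → 9 → 10 → 11 → 12 → 13 → 14 → 15 → 16 → 17 → 18 → 19 → 20

Answer: 20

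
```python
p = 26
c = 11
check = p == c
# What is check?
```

Trace:
`p = 26` → p = 26
`c = 11` → c = 11
`check = p == c` → check = False
So check = False

Answer: False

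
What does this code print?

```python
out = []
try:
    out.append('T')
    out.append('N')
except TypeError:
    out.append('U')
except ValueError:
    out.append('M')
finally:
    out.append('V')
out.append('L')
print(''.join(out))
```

Execution trace: 'T' (try body) → 'N' (try body, no exception) → 'V' (finally) → 'L' (after the try/except). Output: TNVL

Answer: TNVL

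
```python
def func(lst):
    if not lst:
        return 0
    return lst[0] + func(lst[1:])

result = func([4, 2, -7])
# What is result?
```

4 + 2 + (-7) + 0 = -1

Answer: -1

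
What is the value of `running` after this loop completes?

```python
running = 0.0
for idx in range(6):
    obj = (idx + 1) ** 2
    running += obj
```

Sum of squared losses 1² + 2² + ... + 6²
`running` takes the values: 0.0 → 1.0 → 5.0 → 14.0 → 30.0 → 55.0 → 91.0

Answer: 91.0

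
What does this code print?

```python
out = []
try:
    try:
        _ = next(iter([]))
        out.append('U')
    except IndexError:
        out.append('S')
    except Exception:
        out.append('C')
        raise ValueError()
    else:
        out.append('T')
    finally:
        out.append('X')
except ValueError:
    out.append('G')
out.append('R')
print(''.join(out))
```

Execution trace: 'C' (inner except Exception) → 'X' (inner finally) → 'G' (outer except ValueError) → 'R' (after the try/except). Output: CXGR

Answer: CXGR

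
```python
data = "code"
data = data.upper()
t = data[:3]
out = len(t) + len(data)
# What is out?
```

Trace:
`data = "code"` → data = 'code'
`data = data.upper()` → data = 'CODE'
`t = data[:3]` → t = 'COD'
`out = len(t) + len(data)` → out = 7
So out = 7

Answer: 7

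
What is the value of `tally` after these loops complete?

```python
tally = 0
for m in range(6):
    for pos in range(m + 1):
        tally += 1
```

Triangle: 1 + 2 + ... + 6
`tally` takes the values: 0 → 1 → 2 → 3 → 4 → 5 → 6 → 7 → 8 → 9 → 10 → 11 → 12 → 13 → 14 → 15 → 16 → 17 → 18 → 19 → 20 → 21

Answer: 21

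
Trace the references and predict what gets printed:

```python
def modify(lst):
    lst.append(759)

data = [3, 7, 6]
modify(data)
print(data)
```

Key concept: function modifies passed list.
Step by step:
`data = [3, 7, 6]` → data = [3, 7, 6]
`modify(data)` → data = [3, 7, 6, 759]
`print(data)` → prints [3, 7, 6, 759]

Answer: [3, 7, 6, 759]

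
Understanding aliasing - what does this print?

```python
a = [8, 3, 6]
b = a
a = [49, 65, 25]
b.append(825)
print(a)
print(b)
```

Key concept: rebinding vs mutation: a is rebound to a new list, b still points at the original.
Step by step:
`a = [8, 3, 6]` → a = [8, 3, 6]
`b = a` → b = [8, 3, 6] (same object as a)
`a = [49, 65, 25]` → a = [49, 65, 25]
`b.append(825)` → b = [8, 3, 6, 825]
`print(a)` → prints [49, 65, 25]
`print(b)` → prints [8, 3, 6, 825]

Answer:
[49, 65, 25]
[8, 3, 6, 825]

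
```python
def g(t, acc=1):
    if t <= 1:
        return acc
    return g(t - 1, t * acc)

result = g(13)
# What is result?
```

Accumulator trace (n, acc): (13, 1) -> (12, 13) -> (11, 156) -> (10, 1716) -> (9, 17160) -> (8, 154440) -> (7, 1235520) -> (6, 8648640) -> (5, 51891840) -> (4, 259459200) -> (3, 1037836800) -> (2, 3113510400) -> (1, 6227020800) -> return 6227020800

Answer: 6227020800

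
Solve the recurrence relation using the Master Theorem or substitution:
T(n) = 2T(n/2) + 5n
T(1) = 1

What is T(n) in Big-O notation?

By Master Theorem: a=2, b=2, f(n)=5n. Since log_2(2) = 1 and f(n) = Θ(n^1), Case 2 applies. T(n) = O(n log n).

Answer: O(n log n)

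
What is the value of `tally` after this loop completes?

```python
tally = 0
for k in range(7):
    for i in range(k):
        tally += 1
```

Triangle number: 0+1+2+...+6
`tally` takes the values: 0 → 1 → 2 → 3 → 4 → 5 → 6 → 7 → 8 → 9 → 10 → 11 → 12 → 13 → 14 → 15 → 16 → 17 → 18 → 19 → 20 → 21

Answer: 21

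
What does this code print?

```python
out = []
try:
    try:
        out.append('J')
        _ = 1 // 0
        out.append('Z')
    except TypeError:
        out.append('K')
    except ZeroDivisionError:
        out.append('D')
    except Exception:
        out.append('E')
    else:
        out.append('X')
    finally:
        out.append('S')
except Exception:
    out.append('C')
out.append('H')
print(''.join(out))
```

Execution trace: 'J' (inner try body) → 'D' (inner except ZeroDivisionError) → 'S' (inner finally) → 'H' (after the try/except). Output: JDSH

Answer: JDSH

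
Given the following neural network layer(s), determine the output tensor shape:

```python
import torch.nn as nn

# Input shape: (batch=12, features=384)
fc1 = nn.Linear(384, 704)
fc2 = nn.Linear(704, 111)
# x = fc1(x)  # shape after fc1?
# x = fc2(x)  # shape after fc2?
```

Input: (12, 384) -> after fc1: (12, 704) -> Output: (12, 111)

Answer: (12, 111)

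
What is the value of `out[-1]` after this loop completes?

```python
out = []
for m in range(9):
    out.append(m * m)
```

Last element of squares 0 to 8
`out` takes the values: [] → [0] → [0, 1] → [0, 1, 4] → [0, 1, 4, 9] → [0, 1, 4, 9, 16] → [0, 1, 4, 9, 16, 25] → [0, 1, 4, 9, 16, 25, 36] → [0, 1, 4, 9, 16, 25, 36, 49] → [0, 1, 4, 9, 16, 25, 36, 49, 64]
So `out[-1]` = 64

Answer: 64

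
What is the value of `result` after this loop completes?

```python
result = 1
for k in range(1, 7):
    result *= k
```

6! = 720
`result` takes the values: 1 → 2 → 6 → 24 → 120 → 720

Answer: 720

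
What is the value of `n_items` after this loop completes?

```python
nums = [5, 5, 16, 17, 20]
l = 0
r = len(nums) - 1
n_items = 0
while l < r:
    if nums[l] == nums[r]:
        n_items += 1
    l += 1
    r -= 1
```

Count matching pairs from ends
`n_items` takes the values: 0

Answer: 0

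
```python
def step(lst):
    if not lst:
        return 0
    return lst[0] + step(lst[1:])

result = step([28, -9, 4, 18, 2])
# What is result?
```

28 + (-9) + 4 + 18 + 2 + 0 = 43

Answer: 43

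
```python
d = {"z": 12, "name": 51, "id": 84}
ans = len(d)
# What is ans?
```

Trace:
`d = {"z": 12, "name": 51, "id": 84}` → d = {'z': 12, 'name': 51, 'id': 84}
`ans = len(d)` → ans = 3
So ans = 3

Answer: 3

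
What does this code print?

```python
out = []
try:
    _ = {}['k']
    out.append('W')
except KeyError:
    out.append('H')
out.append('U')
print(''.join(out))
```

Execution trace: 'H' (except KeyError) → 'U' (after the try/except). Output: HU

Answer: HU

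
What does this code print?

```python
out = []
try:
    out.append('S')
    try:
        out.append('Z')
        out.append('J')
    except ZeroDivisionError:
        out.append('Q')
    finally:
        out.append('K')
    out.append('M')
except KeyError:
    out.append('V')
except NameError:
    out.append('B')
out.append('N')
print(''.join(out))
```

Execution trace: 'S' (try body) → 'Z' (inner try body) → 'J' (inner try body, no exception) → 'K' (inner finally) → 'M' (try body, no exception) → 'N' (after the try/except). Output: SZJKMN

Answer: SZJKMN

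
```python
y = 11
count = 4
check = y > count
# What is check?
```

Trace:
`y = 11` → y = 11
`count = 4` → count = 4
`check = y > count` → check = True
So check = True

Answer: True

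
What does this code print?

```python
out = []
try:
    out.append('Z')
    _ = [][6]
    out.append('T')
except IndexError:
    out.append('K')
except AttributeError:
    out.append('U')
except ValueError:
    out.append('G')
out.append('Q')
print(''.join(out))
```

Execution trace: 'Z' (try body) → 'K' (except IndexError) → 'Q' (after the try/except). Output: ZKQ

Answer: ZKQ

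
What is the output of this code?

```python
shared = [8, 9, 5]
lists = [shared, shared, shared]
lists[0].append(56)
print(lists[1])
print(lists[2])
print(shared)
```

Key concept: list of same reference.
Step by step:
`shared = [8, 9, 5]` → shared = [8, 9, 5]
`lists = [shared, shared, shared]` → lists = [[8, 9, 5], [8, 9, 5], [8, 9, 5]]
`lists[0].append(56)` → shared = [8, 9, 5, 56]; lists = [[8, 9, 5, 56], [8, 9, 5, 56], [8, 9, 5, 56]]
`print(lists[1])` → prints [8, 9, 5, 56]
`print(lists[2])` → prints [8, 9, 5, 56]
`print(shared)` → prints [8, 9, 5, 56]

Answer:
[8, 9, 5, 56]
[8, 9, 5, 56]
[8, 9, 5, 56]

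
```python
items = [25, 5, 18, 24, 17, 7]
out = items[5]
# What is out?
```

Trace:
`items = [25, 5, 18, 24, 17, 7]` → items = [25, 5, 18, 24, 17, 7]
`out = items[5]` → out = 7
So out = 7

Answer: 7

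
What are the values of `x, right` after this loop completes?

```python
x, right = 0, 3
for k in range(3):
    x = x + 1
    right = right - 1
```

x goes 0→3, right goes 3→0
`x, right` takes the values: (0, 3) → (1, 3) → (1, 2) → (2, 2) → (2, 1) → (3, 1) → (3, 0)

Answer: 3, 0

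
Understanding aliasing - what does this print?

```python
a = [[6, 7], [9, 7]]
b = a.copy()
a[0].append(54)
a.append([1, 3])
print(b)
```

Key concept: shallow copy with nested lists.
Step by step:
`a = [[6, 7], [9, 7]]` → a = [[6, 7], [9, 7]]
`b = a.copy()` → b = [[6, 7], [9, 7]]
`a[0].append(54)` → a = [[6, 7, 54], [9, 7]]; b = [[6, 7, 54], [9, 7]]
`a.append([1, 3])` → a = [[6, 7, 54], [9, 7], [1, 3]]
`print(b)` → prints [[6, 7, 54], [9, 7]]

Answer: [[6, 7, 54], [9, 7]]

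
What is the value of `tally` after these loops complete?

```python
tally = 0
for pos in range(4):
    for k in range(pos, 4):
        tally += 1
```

Upper triangle: 4 + 3 + ... + 1
`tally` takes the values: 0 → 1 → 2 → 3 → 4 → 5 → 6 → 7 → 8 → 9 → 10

Answer: 10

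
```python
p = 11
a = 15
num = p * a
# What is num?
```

Trace:
`p = 11` → p = 11
`a = 15` → a = 15
`num = p * a` → num = 165
So num = 165

Answer: 165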